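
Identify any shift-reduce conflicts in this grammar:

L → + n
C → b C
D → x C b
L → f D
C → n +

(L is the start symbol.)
Augment with L' → L and build the canonical LR(0) collection (I0 = CLOSURE({[L' → . L]}), then GOTO on every symbol after a dot until no new states appear). It has 13 states:
  I0: { [L → . + n], [L → . f D], [L' → . L] }  — shift
  I1: { [L → + . n] }  — shift
  I2: { [L' → L .] }  — accept
  I3: { [D → . x C b], [L → f . D] }  — shift
  I4: { [L → f D .] }  — reduce
  I5: { [C → . b C], [C → . n +], [D → x . C b] }  — shift
  I6: { [D → x C . b] }  — shift
  I7: { [C → . b C], [C → . n +], [C → b . C] }  — shift
  I8: { [C → n . +] }  — shift
  I9: { [C → n + .] }  — reduce
  I10: { [C → b C .] }  — reduce
  I11: { [D → x C b .] }  — reduce
  I12: { [L → + n .] }  — reduce

No state contains both a complete item and a shift item.

Answer: No shift-reduce conflicts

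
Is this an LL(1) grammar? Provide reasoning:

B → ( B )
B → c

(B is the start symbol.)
For B:
  PREDICT(B → '(' B ')') = { '(' }
  PREDICT(B → c) = { 'c' }

All predict sets are disjoint. The grammar IS LL(1).

Answer: Yes, the grammar is LL(1).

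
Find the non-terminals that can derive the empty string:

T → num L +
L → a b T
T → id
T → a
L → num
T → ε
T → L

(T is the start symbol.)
A non-terminal is nullable if it can derive ε (the empty string): either it has an ε-production, or it has a production whose right-hand side consists entirely of nullable non-terminals.

ε-productions: T → ε
So T is immediately nullable.
No further non-terminal can be added: every production for the remaining non-terminals contains a terminal or a non-nullable non-terminal.
Nullable = { 'T' }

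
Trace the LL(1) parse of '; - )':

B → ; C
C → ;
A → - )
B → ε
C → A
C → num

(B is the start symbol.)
Stack is shown with the top on the left.

Stack  Input    Action
----------------------
B $    ; - ) $  output B → ; C
; C $  ; - ) $  match ';'
C $    - ) $    output C → A
A $    - ) $    output A → - )
- ) $  - ) $    match '-'
) $    ) $      match ')'
$      $        accept

The string is accepted.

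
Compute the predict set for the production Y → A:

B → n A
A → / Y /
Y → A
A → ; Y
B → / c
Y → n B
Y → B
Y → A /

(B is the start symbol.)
{ '/', ';' }

PREDICT(Y → A) = (FIRST(RHS) \ {ε}) ∪ (FOLLOW(Y) if ε ∈ FIRST(RHS), i.e. RHS ⇒* ε)
FIRST(A) = { '/', ';' }
FIRST(A) = { '/', ';' }
ε ∉ FIRST(A), so FOLLOW(Y) is not added.
PREDICT(Y → A) = { '/', ';' }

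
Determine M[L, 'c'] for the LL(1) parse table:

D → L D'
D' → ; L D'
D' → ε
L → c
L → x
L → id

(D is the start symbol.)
To find M[L, 'c'], we find productions for L where 'c' is in the predict set (PREDICT(N → α) = (FIRST(α) \ {ε}) ∪ (FOLLOW(N) if α ⇒* ε)).

L → c: PREDICT = { 'c' }
  'c' is in predict set, so this production goes in M[L, 'c']
L → x: PREDICT = { 'x' }
L → id: PREDICT = { 'id' }

M[L, 'c'] = L → c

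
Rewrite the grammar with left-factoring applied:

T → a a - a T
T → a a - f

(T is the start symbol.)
T → a a - T'
T' → a T
T' → f

Left-factoring transforms A → αβ₁ | αβ₂ into A → αA' and A' → β₁ | β₂
(α is the longest common prefix among the alternatives). Repeat until
no nonterminal has two alternatives with a common prefix.

Round 1: T has alternatives sharing prefix 'a a -'. Introduce T': T → a a - T'
  Add: T' → a T
  Add: T' → f

No remaining common prefixes — done.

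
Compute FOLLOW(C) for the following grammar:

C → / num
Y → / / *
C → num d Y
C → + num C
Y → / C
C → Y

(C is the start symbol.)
C is the start symbol, so $ ∈ FOLLOW(C).
In C → + num C: C is at the end; this adds FOLLOW(C) to itself — nothing new
In Y → / C: C is at the end, add FOLLOW(Y)

The FOLLOW sets referred to above (computed the same way, to a fixed point):
  FOLLOW(Y) = { $ }

Taking the union: FOLLOW(C) = { $ }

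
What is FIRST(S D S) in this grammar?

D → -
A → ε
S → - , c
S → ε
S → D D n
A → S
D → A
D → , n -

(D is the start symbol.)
{ ',', '-', 'n', ε }

FIRST sets of the non-terminals involved (from the grammar, by fixed-point iteration):
  FIRST(S) = { ',', '-', 'n', ε }
  FIRST(D) = { ',', '-', 'n', ε }

To compute FIRST(S D S), process the symbols left to right:
Symbol S is a non-terminal. Add FIRST(S) \ {ε} = { ',', '-', 'n' }
S is nullable (ε ∈ FIRST(S)), continue to the next symbol.
Symbol D is a non-terminal. Add FIRST(D) \ {ε} = { ',', '-', 'n' }
D is nullable (ε ∈ FIRST(D)), continue to the next symbol.
Symbol S is a non-terminal. Add FIRST(S) \ {ε} = { ',', '-', 'n' }
S is nullable (ε ∈ FIRST(S)), continue to the next symbol.
All symbols are nullable, so ε is in the result.
FIRST(S D S) = { ',', '-', 'n', ε }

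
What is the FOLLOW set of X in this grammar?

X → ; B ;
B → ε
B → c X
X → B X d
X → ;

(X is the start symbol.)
To compute FOLLOW(X), find every occurrence of X on a right-hand side N → α X β: add FIRST(β) \ {ε}, and if β is empty or nullable also add FOLLOW(N). Iterate to a fixed point.

X is the start symbol, so $ ∈ FOLLOW(X).
In B → c X: X is at the end, add FOLLOW(B)
In X → B X d: X is followed by d, add FIRST(d) \ {ε} = { 'd' }

The FOLLOW sets referred to above (computed the same way, to a fixed point):
  FOLLOW(B) = { ';', 'c' }

Taking the union: FOLLOW(X) = { $, ';', 'c', 'd' }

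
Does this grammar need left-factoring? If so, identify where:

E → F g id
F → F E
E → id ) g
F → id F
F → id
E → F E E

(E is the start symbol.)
Yes, E has productions with common prefix 'F'; F has productions with common prefix 'id'

Left-factoring is needed when two productions for the same non-terminal
share a common prefix on the right-hand side.

Productions for E:
  E → F g id
  E → id ) g
  E → F E E
Productions for F:
  F → F E
  F → id F
  F → id

Found common prefix 'F' in productions for E
Found common prefix 'id' in productions for F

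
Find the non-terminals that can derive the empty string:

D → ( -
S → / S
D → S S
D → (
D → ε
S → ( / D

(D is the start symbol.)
A non-terminal is nullable if it can derive ε (the empty string): either it has an ε-production, or it has a production whose right-hand side consists entirely of nullable non-terminals.

ε-productions: D → ε
So D is immediately nullable.
No further non-terminal can be added: every production for the remaining non-terminals contains a terminal or a non-nullable non-terminal.
Nullable = { 'D' }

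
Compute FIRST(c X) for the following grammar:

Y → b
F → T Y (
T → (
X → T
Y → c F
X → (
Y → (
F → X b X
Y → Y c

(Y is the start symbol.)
{ 'c' }

To compute FIRST(c X), process the symbols left to right:
Symbol c is a terminal. Add 'c' and stop.
FIRST(c X) = { 'c' }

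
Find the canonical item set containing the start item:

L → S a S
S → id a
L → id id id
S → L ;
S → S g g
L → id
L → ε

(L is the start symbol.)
First, augment the grammar with L' → L
I₀ = CLOSURE({ [L' → . L] }):
  [L' → . L] has the dot before L: add [L → . S a S], [L → . id id id], [L → . id], [L → .]
  [L → . S a S] has the dot before S: add [S → . id a], [S → . L ;], [S → . S g g]
No further items can be added.

I₀ = { [L → . S a S], [L → . id id id], [L → . id], [L → .], [L' → . L], [S → . L ;], [S → . S g g], [S → . id a] }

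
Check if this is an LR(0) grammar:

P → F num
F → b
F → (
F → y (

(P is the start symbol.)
A grammar is LR(0) if no state in the canonical LR(0) collection has:
  - both a shift item (dot before a terminal) and a complete item (shift-reduce conflict), or
  - two or more complete items (reduce-reduce conflict; the accept item [P' → P .] counts as a complete item here).

Augment with P' → P and build the canonical LR(0) collection (I0 = CLOSURE({[P' → . P]}), then GOTO on every symbol after a dot until no new states appear). It has 8 states:
  I0: { [F → . (], [F → . b], [F → . y (], [P → . F num], [P' → . P] }  — shift
  I1: { [F → ( .] }  — reduce
  I2: { [P → F . num] }  — shift
  I3: { [P' → P .] }  — accept
  I4: { [F → b .] }  — reduce
  I5: { [F → y . (] }  — shift
  I6: { [F → y ( .] }  — reduce
  I7: { [P → F num .] }  — reduce

Every state is either a pure shift/goto state or contains exactly one complete item and nothing to shift — no conflicts. The grammar is LR(0).

Answer: Yes, the grammar is LR(0)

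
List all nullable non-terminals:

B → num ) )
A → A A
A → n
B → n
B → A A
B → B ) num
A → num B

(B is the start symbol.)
None

There are no ε-productions, so no non-terminal can derive ε.
No non-terminals are nullable.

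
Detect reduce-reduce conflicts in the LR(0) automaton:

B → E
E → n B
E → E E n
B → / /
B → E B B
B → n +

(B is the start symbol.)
No reduce-reduce conflicts

Augment with B' → B and build the canonical LR(0) collection (I0 = CLOSURE({[B' → . B]}), then GOTO on every symbol after a dot until no new states appear). It has 12 states:
  I0: { [B → . / /], [B → . E B B], [B → . E], [B → . n +], [B' → . B], [E → . E E n], [E → . n B] }  — shift
  I1: { [B → / . /] }  — shift
  I2: { [B' → B .] }  — accept
  I3: { [B → . / /], [B → . E B B], [B → . E], [B → . n +], [B → E . B B], [B → E .], [E → . E E n], [E → . n B], [E → E . E n] }  — shift, reduce
  I4: { [B → . / /], [B → . E B B], [B → . E], [B → . n +], [B → n . +], [E → . E E n], [E → . n B], [E → n . B] }  — shift
  I5: { [B → n + .] }  — reduce
  I6: { [E → n B .] }  — reduce
  I7: { [B → . / /], [B → . E B B], [B → . E], [B → . n +], [B → E B . B], [E → . E E n], [E → . n B] }  — shift
  I8: { [B → . / /], [B → . E B B], [B → . E], [B → . n +], [B → E . B B], [B → E .], [E → . E E n], [E → . n B], [E → E . E n], [E → E E . n] }  — shift, reduce
  I9: { [B → . / /], [B → . E B B], [B → . E], [B → . n +], [B → n . +], [E → . E E n], [E → . n B], [E → E E n .], [E → n . B] }  — shift, reduce
  I10: { [B → E B B .] }  — reduce
  I11: { [B → / / .] }  — reduce

No state contains more than one complete item.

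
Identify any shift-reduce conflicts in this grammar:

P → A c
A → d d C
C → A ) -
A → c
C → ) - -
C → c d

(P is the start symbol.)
A shift-reduce conflict occurs when an LR(0) state has both:
  - a complete (reduce) item [A → α .] (dot at the end), and
  - a shift item [B → β . c γ] (dot before a terminal).

Augment with P' → P and build the canonical LR(0) collection (I0 = CLOSURE({[P' → . P]}), then GOTO on every symbol after a dot until no new states appear). It has 16 states:
  I0: { [A → . c], [A → . d d C], [P → . A c], [P' → . P] }  — shift
  I1: { [P → A . c] }  — shift
  I2: { [P' → P .] }  — accept
  I3: { [A → c .] }  — reduce
  I4: { [A → d . d C] }  — shift
  I5: { [A → . c], [A → . d d C], [A → d d . C], [C → . ) - -], [C → . A ) -], [C → . c d] }  — shift
  I6: { [C → ) . - -] }  — shift
  I7: { [C → A . ) -] }  — shift
  I8: { [A → d d C .] }  — reduce
  I9: { [A → c .], [C → c . d] }  — shift, reduce
  I10: { [C → c d .] }  — reduce
  I11: { [C → A ) . -] }  — shift
  I12: { [C → A ) - .] }  — reduce
  I13: { [C → ) - . -] }  — shift
  I14: { [C → ) - - .] }  — reduce
  I15: { [P → A c .] }  — reduce

I9 contains reduce item [A → c .] and shift item [C → c . d] — shift-reduce conflict.

Answer: Yes — I9: [A → c .] vs [C → c . d]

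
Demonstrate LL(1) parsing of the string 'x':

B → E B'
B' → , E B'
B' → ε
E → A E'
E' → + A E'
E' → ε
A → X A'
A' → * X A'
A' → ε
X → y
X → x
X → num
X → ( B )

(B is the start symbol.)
LL(1) parsing maintains a stack (initially the start symbol over $) and the input. At each step: if the stack top is a terminal, match it against the current input token; if it is a non-terminal N, replace it with the RHS of M[N, lookahead] (the unique production whose predict set contains the lookahead).

Stack is shown with the top on the left.

Stack         Input  Action
---------------------------
B $           x $    output B → E B'
E B' $        x $    output E → A E'
A E' B' $     x $    output A → X A'
X A' E' B' $  x $    output X → x
x A' E' B' $  x $    match 'x'
A' E' B' $    $      output A' → ε
E' B' $       $      output E' → ε
B' $          $      output B' → ε
$             $      accept

The string is accepted.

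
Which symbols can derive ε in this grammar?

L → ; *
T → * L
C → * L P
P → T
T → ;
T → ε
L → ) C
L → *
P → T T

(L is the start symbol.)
A non-terminal is nullable if it can derive ε (the empty string): either it has an ε-production, or it has a production whose right-hand side consists entirely of nullable non-terminals.

ε-productions: T → ε
So T is immediately nullable.
P → T: every symbol on the right is nullable, so P is nullable too.
No further non-terminal can be added: every production for the remaining non-terminals contains a terminal or a non-nullable non-terminal.
Nullable = { 'P', 'T' }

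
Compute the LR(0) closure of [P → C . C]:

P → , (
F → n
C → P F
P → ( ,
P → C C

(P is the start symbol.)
Start with: [P → C . C]
  [P → C . C] has the dot before C: add [C → . P F]
  [C → . P F] has the dot before P: add [P → . , (], [P → . ( ,], [P → . C C]
No further items can be added.

CLOSURE = { [C → . P F], [P → . ( ,], [P → . , (], [P → . C C], [P → C . C] }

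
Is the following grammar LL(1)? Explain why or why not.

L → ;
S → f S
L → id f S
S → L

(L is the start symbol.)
Yes, the grammar is LL(1).

A grammar is LL(1) if for each non-terminal N with multiple productions, the predict sets of those productions are pairwise disjoint, where PREDICT(N → α) = (FIRST(α) \ {ε}) ∪ (FOLLOW(N) if α ⇒* ε).

Relevant sets:
  FIRST(L) = { ';', 'id' }

For L:
  PREDICT(L → ';') = { ';' }
  PREDICT(L → id f S) = { 'id' }
For S:
  PREDICT(S → f S) = { 'f' }
  PREDICT(S → L) = { ';', 'id' }

All predict sets are disjoint. The grammar IS LL(1).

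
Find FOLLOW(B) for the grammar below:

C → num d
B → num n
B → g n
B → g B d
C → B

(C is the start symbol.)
{ $, 'd' }

In B → g B d: B is followed by d, add FIRST(d) \ {ε} = { 'd' }
In C → B: B is at the end, add FOLLOW(C)

The FOLLOW sets referred to above (computed the same way, to a fixed point):
  FOLLOW(C) = { $ }

Taking the union: FOLLOW(B) = { $, 'd' }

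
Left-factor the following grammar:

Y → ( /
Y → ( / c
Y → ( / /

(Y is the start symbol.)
Y → ( / Y'
Y' → ε
Y' → c
Y' → /

Left-factoring transforms A → αβ₁ | αβ₂ into A → αA' and A' → β₁ | β₂
(α is the longest common prefix among the alternatives). Repeat until
no nonterminal has two alternatives with a common prefix.

Round 1: Y has alternatives sharing prefix '( /'. Introduce Y': Y → ( / Y'
  Add: Y' → ε
  Add: Y' → c
  Add: Y' → /

No remaining common prefixes — done.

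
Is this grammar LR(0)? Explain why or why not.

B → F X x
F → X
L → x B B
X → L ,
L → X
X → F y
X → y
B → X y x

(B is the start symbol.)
A grammar is LR(0) if no state in the canonical LR(0) collection has:
  - both a shift item (dot before a terminal) and a complete item (shift-reduce conflict), or
  - two or more complete items (reduce-reduce conflict; the accept item [B' → B .] counts as a complete item here).

Augment with B' → B and build the canonical LR(0) collection (I0 = CLOSURE({[B' → . B]}), then GOTO on every symbol after a dot until no new states appear). It has 17 states:
  I0: { [B → . F X x], [B → . X y x], [B' → . B], [F → . X], [L → . X], [L → . x B B], [X → . F y], [X → . L ,], [X → . y] }  — shift
  I1: { [B' → B .] }  — accept
  I2: { [B → F . X x], [F → . X], [L → . X], [L → . x B B], [X → . F y], [X → . L ,], [X → . y], [X → F . y] }  — shift
  I3: { [X → L . ,] }  — shift
  I4: { [B → X . y x], [F → X .], [L → X .] }  — shift, 2 reduces
  I5: { [B → . F X x], [B → . X y x], [F → . X], [L → . X], [L → . x B B], [L → x . B B], [X → . F y], [X → . L ,], [X → . y] }  — shift
  I6: { [X → y .] }  — reduce
  I7: { [B → . F X x], [B → . X y x], [F → . X], [L → . X], [L → . x B B], [L → x B . B], [X → . F y], [X → . L ,], [X → . y] }  — shift
  I8: { [L → x B B .] }  — reduce
  I9: { [B → X y . x] }  — shift
  I10: { [B → X y x .] }  — reduce
  I11: { [X → L , .] }  — reduce
  I12: { [X → F . y] }  — shift
  I13: { [B → F X . x], [F → X .], [L → X .] }  — shift, 2 reduces
  I14: { [X → F y .], [X → y .] }  — 2 reduces
  I15: { [B → F X x .] }  — reduce
  I16: { [X → F y .] }  — reduce

Conflict in state I4:
  Shift-reduce conflict between [F → X .] and [B → X . y x]
So the grammar is NOT LR(0).

Answer: No. Shift-reduce conflict between [F → X .] and [B → X . y x]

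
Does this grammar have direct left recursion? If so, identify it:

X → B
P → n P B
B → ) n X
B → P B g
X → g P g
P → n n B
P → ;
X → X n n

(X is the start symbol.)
Direct left recursion occurs when N → N α for some non-terminal N (the right-hand side begins with the left-hand side itself).

X → B: starts with B
P → n P B: starts with n
B → ) n X: starts with ')'
B → P B g: starts with P
X → g P g: starts with g
P → n n B: starts with n
P → ;: starts with ';'
X → X n n: LEFT RECURSIVE (starts with X)

The grammar has direct left recursion on: X.

Answer: Yes, X is left-recursive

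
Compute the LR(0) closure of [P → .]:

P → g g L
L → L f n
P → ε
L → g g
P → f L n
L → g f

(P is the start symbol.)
To compute CLOSURE, for each item [A → α.Bβ] where B is a non-terminal, add [B → .γ] for all productions B → γ; repeat for the newly added items until nothing changes.

Start with: [P → .]
The dot is at the end, so nothing is added.

CLOSURE = { [P → .] }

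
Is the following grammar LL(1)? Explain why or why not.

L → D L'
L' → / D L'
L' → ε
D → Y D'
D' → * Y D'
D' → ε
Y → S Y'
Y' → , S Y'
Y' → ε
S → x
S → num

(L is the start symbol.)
Yes, the grammar is LL(1).

Relevant sets:
  FOLLOW(L') = { $ }
  FOLLOW(D') = { $, '/' }
  FOLLOW(Y') = { $, '*', '/' }

For L':
  PREDICT(L' → '/' D L') = { '/' }
  PREDICT(L' → ε) = { $ }
For D':
  PREDICT(D' → '*' Y D') = { '*' }
  PREDICT(D' → ε) = { $, '/' }
For Y':
  PREDICT(Y' → ',' S Y') = { ',' }
  PREDICT(Y' → ε) = { $, '*', '/' }
For S:
  PREDICT(S → x) = { 'x' }
  PREDICT(S → num) = { 'num' }
L, D, Y have a single production, so nothing to check there.

All predict sets are disjoint. The grammar IS LL(1).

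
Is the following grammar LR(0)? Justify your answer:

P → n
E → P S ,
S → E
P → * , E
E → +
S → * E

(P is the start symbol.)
Augment with P' → P and build the canonical LR(0) collection (I0 = CLOSURE({[P' → . P]}), then GOTO on every symbol after a dot until no new states appear). It has 13 states:
  I0: { [P → . * , E], [P → . n], [P' → . P] }  — shift
  I1: { [P → * . , E] }  — shift
  I2: { [P' → P .] }  — accept
  I3: { [P → n .] }  — reduce
  I4: { [E → . +], [E → . P S ,], [P → * , . E], [P → . * , E], [P → . n] }  — shift
  I5: { [E → + .] }  — reduce
  I6: { [P → * , E .] }  — reduce
  I7: { [E → . +], [E → . P S ,], [E → P . S ,], [P → . * , E], [P → . n], [S → . * E], [S → . E] }  — shift
  I8: { [E → . +], [E → . P S ,], [P → * . , E], [P → . * , E], [P → . n], [S → * . E] }  — shift
  I9: { [S → E .] }  — reduce
  I10: { [E → P S . ,] }  — shift
  I11: { [E → P S , .] }  — reduce
  I12: { [S → * E .] }  — reduce

Every state is either a pure shift/goto state or contains exactly one complete item and nothing to shift — no conflicts. The grammar is LR(0).

Answer: Yes, the grammar is LR(0)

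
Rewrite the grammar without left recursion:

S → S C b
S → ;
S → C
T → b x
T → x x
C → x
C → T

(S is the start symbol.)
S is directly left-recursive. The standard transformation for
  A → A α₁ | ... | A α_m | β₁ | ... | β_n
is
  A  → β₁ A' | ... | β_n A'
  A' → α₁ A' | ... | α_m A' | ε

S → ; becomes S → ; S'
S → C becomes S → C S'
S → S C b becomes S' → C b S'
Add S' → ε

Productions for other non-terminals are unchanged:
  T → b x
  T → x x
  C → x
  C → T

Resulting grammar:
S → ; S'
S → C S'
S' → C b S'
S' → ε
T → b x
T → x x
C → x
C → T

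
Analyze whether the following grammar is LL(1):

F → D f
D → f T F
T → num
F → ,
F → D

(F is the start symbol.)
Relevant sets:
  FIRST(D) = { 'f' }

For F:
  PREDICT(F → D f) = { 'f' }
  PREDICT(F → ',') = { ',' }
  PREDICT(F → D) = { 'f' }
D, T have a single production, so nothing to check there.

Conflict found: Predict set conflict for F: { 'f' }
The grammar is NOT LL(1).

Answer: No. Predict set conflict for F: { 'f' }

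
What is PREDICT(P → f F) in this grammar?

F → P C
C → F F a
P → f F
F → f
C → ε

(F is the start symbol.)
{ 'f' }

PREDICT(P → f F) = (FIRST(RHS) \ {ε}) ∪ (FOLLOW(P) if ε ∈ FIRST(RHS), i.e. RHS ⇒* ε)
FIRST(f F) = { 'f' }
ε ∉ FIRST(f F), so FOLLOW(P) is not added.
PREDICT(P → f F) = { 'f' }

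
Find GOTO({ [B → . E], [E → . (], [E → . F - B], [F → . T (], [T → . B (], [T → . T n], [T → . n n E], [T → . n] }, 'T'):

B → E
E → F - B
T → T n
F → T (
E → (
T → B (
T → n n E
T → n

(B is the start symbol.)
GOTO(I, 'T') = CLOSURE({ [A → αX.β] : [A → α.Xβ] ∈ I, X = 'T' })

Items with dot before 'T', with the dot advanced:
  [F → . T (] → [F → T . (]
  [T → . T n] → [T → T . n]
Closure adds nothing (no advanced item has the dot before a non-terminal).

GOTO = { [F → T . (], [T → T . n] }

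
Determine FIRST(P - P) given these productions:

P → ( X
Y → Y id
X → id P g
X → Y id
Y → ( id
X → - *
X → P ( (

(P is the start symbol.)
FIRST sets of the non-terminals involved (from the grammar, by fixed-point iteration):
  FIRST(P) = { '(' }

To compute FIRST(P - P), process the symbols left to right:
Symbol P is a non-terminal. Add FIRST(P) \ {ε} = { '(' }
P is not nullable (ε ∉ FIRST(P)), so stop here.
FIRST(P - P) = { '(' }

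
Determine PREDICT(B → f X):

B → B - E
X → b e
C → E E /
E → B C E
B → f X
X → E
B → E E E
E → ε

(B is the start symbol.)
{ 'f' }

PREDICT(B → f X) = (FIRST(RHS) \ {ε}) ∪ (FOLLOW(B) if ε ∈ FIRST(RHS), i.e. RHS ⇒* ε)
FIRST(f X) = { 'f' }
ε ∉ FIRST(f X), so FOLLOW(B) is not added.
PREDICT(B → f X) = { 'f' }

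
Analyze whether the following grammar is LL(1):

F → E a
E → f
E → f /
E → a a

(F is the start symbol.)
No. Predict set conflict for E: { 'f' }

For E:
  PREDICT(E → f) = { 'f' }
  PREDICT(E → f '/') = { 'f' }
  PREDICT(E → a a) = { 'a' }
F has a single production, so nothing to check there.

Conflict found: Predict set conflict for E: { 'f' }
The grammar is NOT LL(1).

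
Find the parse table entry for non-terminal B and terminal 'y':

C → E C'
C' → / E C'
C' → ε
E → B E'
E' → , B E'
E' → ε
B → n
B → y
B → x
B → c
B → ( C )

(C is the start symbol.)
To find M[B, 'y'], we find productions for B where 'y' is in the predict set (PREDICT(N → α) = (FIRST(α) \ {ε}) ∪ (FOLLOW(N) if α ⇒* ε)).

B → n: PREDICT = { 'n' }
B → y: PREDICT = { 'y' }
  'y' is in predict set, so this production goes in M[B, 'y']
B → x: PREDICT = { 'x' }
B → c: PREDICT = { 'c' }
B → ( C ): PREDICT = { '(' }

M[B, 'y'] = B → y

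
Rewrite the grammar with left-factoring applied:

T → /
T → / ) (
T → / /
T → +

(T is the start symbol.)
Left-factoring transforms A → αβ₁ | αβ₂ into A → αA' and A' → β₁ | β₂
(α is the longest common prefix among the alternatives). Repeat until
no nonterminal has two alternatives with a common prefix.

Round 1: T has alternatives sharing prefix '/'. Introduce T': T → / T'
  Add: T' → ε
  Add: T' → ) (
  Add: T' → /

No remaining common prefixes — done.

Resulting grammar:
T → / T'
T' → ε
T' → ) (
T' → /
T → +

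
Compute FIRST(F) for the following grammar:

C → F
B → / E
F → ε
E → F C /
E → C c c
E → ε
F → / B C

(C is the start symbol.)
{ '/', ε }

To compute FIRST(F), examine every production with F on the left-hand side, reading each right-hand side left to right until a non-nullable symbol is reached.

From F → ε:
  - ε-production, so ε ∈ FIRST(F)
From F → / B C:
  - '/' is a terminal: add '/' and stop

Collecting: FIRST(F) = { '/', ε }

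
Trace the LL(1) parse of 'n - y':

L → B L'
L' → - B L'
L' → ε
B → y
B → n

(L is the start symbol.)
Stack is shown with the top on the left.

Stack     Input    Action
-------------------------
L $       n - y $  output L → B L'
B L' $    n - y $  output B → n
n L' $    n - y $  match 'n'
L' $      - y $    output L' → - B L'
- B L' $  - y $    match '-'
B L' $    y $      output B → y
y L' $    y $      match 'y'
L' $      $        output L' → ε
$         $        accept

The string is accepted.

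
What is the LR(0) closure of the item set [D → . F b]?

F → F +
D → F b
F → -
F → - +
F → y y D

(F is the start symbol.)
{ [D → . F b], [F → . - +], [F → . -], [F → . F +], [F → . y y D] }

To compute CLOSURE, for each item [A → α.Bβ] where B is a non-terminal, add [B → .γ] for all productions B → γ; repeat for the newly added items until nothing changes.

Start with: [D → . F b]
  [D → . F b] has the dot before F: add [F → . F +], [F → . -], [F → . - +], [F → . y y D]
No further items can be added.

CLOSURE = { [D → . F b], [F → . - +], [F → . -], [F → . F +], [F → . y y D] }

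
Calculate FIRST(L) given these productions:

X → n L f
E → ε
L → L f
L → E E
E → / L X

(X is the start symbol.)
{ '/', 'f', ε }

To compute FIRST(L), examine every production with L on the left-hand side, reading each right-hand side left to right until a non-nullable symbol is reached.

FIRST sets of the other non-terminals involved (by the same procedure, iterated to a fixed point):
  FIRST(E) = { '/', ε }

From L → L f:
  - L is the symbol being defined: contributes nothing new
    L is nullable, so continue to the next symbol
  - f is a terminal: add 'f' and stop
From L → E E:
  - E is a non-terminal: add FIRST(E) \ {ε} = { '/' }
    E is nullable, so continue to the next symbol
  - E is a non-terminal: add FIRST(E) \ {ε} = { '/' }
    E is nullable and nothing follows, so the whole right-hand side can vanish: ε ∈ FIRST(L)

Collecting: FIRST(L) = { '/', 'f', ε }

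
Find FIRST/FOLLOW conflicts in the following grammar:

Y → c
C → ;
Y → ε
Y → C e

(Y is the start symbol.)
No FIRST/FOLLOW conflicts.

Nullable non-terminals: Y.
FIRST sets used below: FIRST(C) = { ';' }

Y: nullable alternative(s) Y → ε; FOLLOW(Y) = { $ }
  Y → c: FIRST \ {ε} = { 'c' } — disjoint from FOLLOW(Y)
  Y → ε: FIRST \ {ε} = { } — this is the only nullable alternative, skip
  Y → C e: FIRST \ {ε} = { ';' } — disjoint from FOLLOW(Y)

C has no nullable alternative, so no FIRST/FOLLOW check is needed there.

No FIRST/FOLLOW conflicts found.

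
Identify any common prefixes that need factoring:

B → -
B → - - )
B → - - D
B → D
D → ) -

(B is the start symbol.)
Yes, B has productions with common prefix '-'

Left-factoring is needed when two productions for the same non-terminal
share a common prefix on the right-hand side.

Productions for B:
  B → -
  B → - - )
  B → - - D
  B → D

Found common prefix '-' in productions for B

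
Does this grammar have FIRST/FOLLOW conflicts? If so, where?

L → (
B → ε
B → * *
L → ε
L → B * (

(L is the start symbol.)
A FIRST/FOLLOW conflict occurs when a non-terminal N has a nullable alternative N → β (β ⇒* ε) and another alternative N → α with FIRST(α) ∩ FOLLOW(N) ≠ ∅: on such a lookahead the parser cannot decide between expanding α and letting N vanish via β.

Nullable non-terminals: B, L.
FIRST sets used below: FIRST(B) = { '*', ε }

B: nullable alternative(s) B → ε; FOLLOW(B) = { '*' }
  B → ε: FIRST \ {ε} = { } — this is the only nullable alternative, skip
  B → * *: FIRST \ {ε} = { '*' } — overlaps FOLLOW(B) on { '*' }: CONFLICT

L: nullable alternative(s) L → ε; FOLLOW(L) = { $ }
  L → (: FIRST \ {ε} = { '(' } — disjoint from FOLLOW(L)
  L → ε: FIRST \ {ε} = { } — this is the only nullable alternative, skip
  L → B * (: FIRST \ {ε} = { '*' } — disjoint from FOLLOW(L)

So the grammar has 1 FIRST/FOLLOW conflict (marked CONFLICT above).

Answer: Yes. B → '*' '*' with FOLLOW(B) on { '*' }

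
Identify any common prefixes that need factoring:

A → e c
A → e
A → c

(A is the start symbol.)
Yes, A has productions with common prefix 'e'

Left-factoring is needed when two productions for the same non-terminal
share a common prefix on the right-hand side.

Productions for A:
  A → e c
  A → e
  A → c

Found common prefix 'e' in productions for A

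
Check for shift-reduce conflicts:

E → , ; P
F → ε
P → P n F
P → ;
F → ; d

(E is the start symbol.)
A shift-reduce conflict occurs when an LR(0) state has both:
  - a complete (reduce) item [A → α .] (dot at the end), and
  - a shift item [B → β . c γ] (dot before a terminal).

Augment with E' → E and build the canonical LR(0) collection (I0 = CLOSURE({[E' → . E]}), then GOTO on every symbol after a dot until no new states appear). It has 10 states:
  I0: { [E → . , ; P], [E' → . E] }  — shift
  I1: { [E → , . ; P] }  — shift
  I2: { [E' → E .] }  — accept
  I3: { [E → , ; . P], [P → . ;], [P → . P n F] }  — shift
  I4: { [P → ; .] }  — reduce
  I5: { [E → , ; P .], [P → P . n F] }  — shift, reduce
  I6: { [F → . ; d], [F → .], [P → P n . F] }  — shift, reduce
  I7: { [F → ; . d] }  — shift
  I8: { [P → P n F .] }  — reduce
  I9: { [F → ; d .] }  — reduce

I5 contains reduce item [E → , ; P .] and shift item [P → P . n F] — shift-reduce conflict.
I6 contains reduce item [F → .] and shift item [F → . ; d] — shift-reduce conflict.

Answer: Yes — I5: [E → , ; P .] vs [P → P . n F]; I6: [F → .] vs [F → . ; d]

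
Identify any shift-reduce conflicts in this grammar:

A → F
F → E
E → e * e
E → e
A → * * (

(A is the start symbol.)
A shift-reduce conflict occurs when an LR(0) state has both:
  - a complete (reduce) item [A → α .] (dot at the end), and
  - a shift item [B → β . c γ] (dot before a terminal).

Augment with A' → A and build the canonical LR(0) collection (I0 = CLOSURE({[A' → . A]}), then GOTO on every symbol after a dot until no new states appear). It has 10 states:
  I0: { [A → . * * (], [A → . F], [A' → . A], [E → . e * e], [E → . e], [F → . E] }  — shift
  I1: { [A → * . * (] }  — shift
  I2: { [A' → A .] }  — accept
  I3: { [F → E .] }  — reduce
  I4: { [A → F .] }  — reduce
  I5: { [E → e . * e], [E → e .] }  — shift, reduce
  I6: { [E → e * . e] }  — shift
  I7: { [E → e * e .] }  — reduce
  I8: { [A → * * . (] }  — shift
  I9: { [A → * * ( .] }  — reduce

I5 contains reduce item [E → e .] and shift item [E → e . * e] — shift-reduce conflict.

Answer: Yes — I5: [E → e .] vs [E → e . * e]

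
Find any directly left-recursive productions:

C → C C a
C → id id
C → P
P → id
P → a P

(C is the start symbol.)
Direct left recursion occurs when N → N α for some non-terminal N (the right-hand side begins with the left-hand side itself).

C → C C a: LEFT RECURSIVE (starts with C)
C → id id: starts with id
C → P: starts with P
P → id: starts with id
P → a P: starts with a

The grammar has direct left recursion on: C.

Answer: Yes, C is left-recursive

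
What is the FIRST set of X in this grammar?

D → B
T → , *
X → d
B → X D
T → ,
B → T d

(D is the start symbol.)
From X → d:
  - d is a terminal: add 'd' and stop

Collecting: FIRST(X) = { 'd' }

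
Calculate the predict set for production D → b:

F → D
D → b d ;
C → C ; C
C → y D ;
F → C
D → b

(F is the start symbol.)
{ 'b' }

PREDICT(D → b) = (FIRST(RHS) \ {ε}) ∪ (FOLLOW(D) if ε ∈ FIRST(RHS), i.e. RHS ⇒* ε)
FIRST(b) = { 'b' }
ε ∉ FIRST(b), so FOLLOW(D) is not added.
PREDICT(D → b) = { 'b' }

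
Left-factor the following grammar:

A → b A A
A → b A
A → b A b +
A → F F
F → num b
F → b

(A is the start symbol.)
Left-factoring transforms A → αβ₁ | αβ₂ into A → αA' and A' → β₁ | β₂
(α is the longest common prefix among the alternatives). Repeat until
no nonterminal has two alternatives with a common prefix.

Round 1: A has alternatives sharing prefix 'b A'. Introduce A': A → b A A'
  Add: A' → A
  Add: A' → ε
  Add: A' → b +

No remaining common prefixes — done.

Resulting grammar:
A → b A A'
A' → A
A' → ε
A' → b +
A → F F
F → num b
F → b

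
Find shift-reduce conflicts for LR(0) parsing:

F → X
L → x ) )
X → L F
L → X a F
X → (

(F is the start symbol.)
A shift-reduce conflict occurs when an LR(0) state has both:
  - a complete (reduce) item [A → α .] (dot at the end), and
  - a shift item [B → β . c γ] (dot before a terminal).

Augment with F' → F and build the canonical LR(0) collection (I0 = CLOSURE({[F' → . F]}), then GOTO on every symbol after a dot until no new states appear). It has 11 states:
  I0: { [F → . X], [F' → . F], [L → . X a F], [L → . x ) )], [X → . (], [X → . L F] }  — shift
  I1: { [X → ( .] }  — reduce
  I2: { [F' → F .] }  — accept
  I3: { [F → . X], [L → . X a F], [L → . x ) )], [X → . (], [X → . L F], [X → L . F] }  — shift
  I4: { [F → X .], [L → X . a F] }  — shift, reduce
  I5: { [L → x . ) )] }  — shift
  I6: { [L → x ) . )] }  — shift
  I7: { [L → x ) ) .] }  — reduce
  I8: { [F → . X], [L → . X a F], [L → . x ) )], [L → X a . F], [X → . (], [X → . L F] }  — shift
  I9: { [L → X a F .] }  — reduce
  I10: { [X → L F .] }  — reduce

I4 contains reduce item [F → X .] and shift item [L → X . a F] — shift-reduce conflict.

Answer: Yes — I4: [F → X .] vs [L → X . a F]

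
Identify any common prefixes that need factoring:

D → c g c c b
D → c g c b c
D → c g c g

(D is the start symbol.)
Left-factoring is needed when two productions for the same non-terminal
share a common prefix on the right-hand side.

Productions for D:
  D → c g c c b
  D → c g c b c
  D → c g c g

Found common prefix 'c g c' in productions for D

Answer: Yes, D has productions with common prefix 'c g c'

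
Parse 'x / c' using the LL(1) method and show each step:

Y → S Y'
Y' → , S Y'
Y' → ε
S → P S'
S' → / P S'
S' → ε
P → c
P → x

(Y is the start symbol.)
LL(1) parsing maintains a stack (initially the start symbol over $) and the input. At each step: if the stack top is a terminal, match it against the current input token; if it is a non-terminal N, replace it with the RHS of M[N, lookahead] (the unique production whose predict set contains the lookahead).

Stack is shown with the top on the left.

Stack        Input    Action
----------------------------
Y $          x / c $  output Y → S Y'
S Y' $       x / c $  output S → P S'
P S' Y' $    x / c $  output P → x
x S' Y' $    x / c $  match 'x'
S' Y' $      / c $    output S' → / P S'
/ P S' Y' $  / c $    match '/'
P S' Y' $    c $      output P → c
c S' Y' $    c $      match 'c'
S' Y' $      $        output S' → ε
Y' $         $        output Y' → ε
$            $        accept

The string is accepted.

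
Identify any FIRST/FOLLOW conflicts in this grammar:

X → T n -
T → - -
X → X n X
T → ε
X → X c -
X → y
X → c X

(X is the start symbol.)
Nullable non-terminals: T.

T: nullable alternative(s) T → ε; FOLLOW(T) = { 'n' }
  T → - -: FIRST \ {ε} = { '-' } — disjoint from FOLLOW(T)
  T → ε: FIRST \ {ε} = { } — this is the only nullable alternative, skip

X has no nullable alternative, so no FIRST/FOLLOW check is needed there.

No FIRST/FOLLOW conflicts found.

Answer: No FIRST/FOLLOW conflicts.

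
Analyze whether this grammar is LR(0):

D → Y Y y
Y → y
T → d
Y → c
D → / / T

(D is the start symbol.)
Yes, the grammar is LR(0)

A grammar is LR(0) if no state in the canonical LR(0) collection has:
  - both a shift item (dot before a terminal) and a complete item (shift-reduce conflict), or
  - two or more complete items (reduce-reduce conflict; the accept item [D' → D .] counts as a complete item here).

Augment with D' → D and build the canonical LR(0) collection (I0 = CLOSURE({[D' → . D]}), then GOTO on every symbol after a dot until no new states appear). It has 11 states:
  I0: { [D → . / / T], [D → . Y Y y], [D' → . D], [Y → . c], [Y → . y] }  — shift
  I1: { [D → / . / T] }  — shift
  I2: { [D' → D .] }  — accept
  I3: { [D → Y . Y y], [Y → . c], [Y → . y] }  — shift
  I4: { [Y → c .] }  — reduce
  I5: { [Y → y .] }  — reduce
  I6: { [D → Y Y . y] }  — shift
  I7: { [D → Y Y y .] }  — reduce
  I8: { [D → / / . T], [T → . d] }  — shift
  I9: { [D → / / T .] }  — reduce
  I10: { [T → d .] }  — reduce

Every state is either a pure shift/goto state or contains exactly one complete item and nothing to shift — no conflicts. The grammar is LR(0).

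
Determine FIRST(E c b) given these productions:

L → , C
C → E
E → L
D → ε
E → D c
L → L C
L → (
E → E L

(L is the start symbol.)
FIRST sets of the non-terminals involved (from the grammar, by fixed-point iteration):
  FIRST(E) = { '(', ',', 'c' }

To compute FIRST(E c b), process the symbols left to right:
Symbol E is a non-terminal. Add FIRST(E) \ {ε} = { '(', ',', 'c' }
E is not nullable (ε ∉ FIRST(E)), so stop here.
FIRST(E c b) = { '(', ',', 'c' }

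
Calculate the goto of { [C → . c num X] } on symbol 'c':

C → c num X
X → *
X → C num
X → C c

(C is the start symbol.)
{ [C → c . num X] }

GOTO(I, 'c') = CLOSURE({ [A → αX.β] : [A → α.Xβ] ∈ I, X = 'c' })

Items with dot before 'c', with the dot advanced:
  [C → . c num X] → [C → c . num X]
Closure adds nothing (no advanced item has the dot before a non-terminal).

GOTO = { [C → c . num X] }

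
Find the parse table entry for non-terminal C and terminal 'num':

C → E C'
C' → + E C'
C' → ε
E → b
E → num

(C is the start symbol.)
C → E C'

To find M[C, 'num'], we find productions for C where 'num' is in the predict set (PREDICT(N → α) = (FIRST(α) \ {ε}) ∪ (FOLLOW(N) if α ⇒* ε)).

Relevant sets:
  FIRST(E) = { 'b', 'num' }

C → E C': PREDICT = { 'b', 'num' }
  'num' is in predict set, so this production goes in M[C, 'num']

M[C, 'num'] = C → E C'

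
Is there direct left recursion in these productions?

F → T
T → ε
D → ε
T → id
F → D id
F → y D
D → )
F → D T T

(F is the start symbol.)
No direct left recursion

Direct left recursion occurs when N → N α for some non-terminal N (the right-hand side begins with the left-hand side itself).

F → T: starts with T
T → ε: starts with ε
D → ε: starts with ε
T → id: starts with id
F → D id: starts with D
F → y D: starts with y
D → ): starts with ')'
F → D T T: starts with D

No direct left recursion found.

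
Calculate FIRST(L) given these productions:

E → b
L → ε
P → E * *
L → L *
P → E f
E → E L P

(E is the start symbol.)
{ '*', ε }

To compute FIRST(L), examine every production with L on the left-hand side, reading each right-hand side left to right until a non-nullable symbol is reached.

From L → ε:
  - ε-production, so ε ∈ FIRST(L)
From L → L *:
  - L is the symbol being defined: contributes nothing new
    L is nullable, so continue to the next symbol
  - '*' is a terminal: add '*' and stop

Collecting: FIRST(L) = { '*', ε }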